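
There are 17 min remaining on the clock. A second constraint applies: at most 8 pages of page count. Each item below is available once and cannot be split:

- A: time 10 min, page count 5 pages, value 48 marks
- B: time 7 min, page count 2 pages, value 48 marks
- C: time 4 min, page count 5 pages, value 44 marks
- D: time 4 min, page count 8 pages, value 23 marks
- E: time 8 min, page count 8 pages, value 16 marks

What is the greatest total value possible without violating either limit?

96 marks

Feasible sets respecting both limits:
- A+B: time 17, page count 7, value 96
- B+C: time 11, page count 7, value 92
- A: time 10, page count 5, value 48
Best: 96 marks.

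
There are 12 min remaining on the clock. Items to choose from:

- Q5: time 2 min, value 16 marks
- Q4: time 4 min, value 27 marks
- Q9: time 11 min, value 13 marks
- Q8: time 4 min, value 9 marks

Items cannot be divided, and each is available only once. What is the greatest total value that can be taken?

Check high-value combinations within 12 min:
- Q5+Q4+Q8: time 2+4+4=10, value 16+27+9=52
- Q5+Q4: time 2+4=6, value 16+27=43
- Q4+Q8: time 4+4=8, value 27+9=36
Best: 52 marks.

52 marks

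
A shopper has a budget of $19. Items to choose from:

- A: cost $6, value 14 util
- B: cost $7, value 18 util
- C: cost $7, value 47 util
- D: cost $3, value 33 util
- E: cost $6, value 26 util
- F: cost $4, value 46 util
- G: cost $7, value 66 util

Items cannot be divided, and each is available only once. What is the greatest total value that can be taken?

159 util

Check high-value combinations within $19:
- C+F+G: cost 7+4+7=18, value 47+46+66=159
- C+D+G: cost 7+3+7=17, value 47+33+66=146
- D+F+G: cost 3+4+7=14, value 33+46+66=145
- E+F+G: cost 6+4+7=17, value 26+46+66=138
Best: 159 util.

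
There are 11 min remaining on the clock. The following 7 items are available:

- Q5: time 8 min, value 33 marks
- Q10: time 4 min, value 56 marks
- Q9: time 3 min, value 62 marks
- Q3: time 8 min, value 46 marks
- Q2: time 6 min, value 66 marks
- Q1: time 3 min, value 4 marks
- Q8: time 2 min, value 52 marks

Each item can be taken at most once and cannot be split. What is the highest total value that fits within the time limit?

Check high-value combinations within 11 min:
- Q9+Q2+Q8: time 3+6+2=11, value 62+66+52=180
- Q10+Q9+Q8: time 4+3+2=9, value 56+62+52=170
- Q9+Q2: time 3+6=9, value 62+66=128
- Q10+Q2: time 4+6=10, value 56+66=122
- Q10+Q9+Q1: time 4+3+3=10, value 56+62+4=122
Best: 180 marks.

180 marks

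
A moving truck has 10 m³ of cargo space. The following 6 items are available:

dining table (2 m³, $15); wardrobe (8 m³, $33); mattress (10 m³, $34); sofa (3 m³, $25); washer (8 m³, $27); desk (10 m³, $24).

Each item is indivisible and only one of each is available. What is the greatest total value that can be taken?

Check high-value combinations within 10 m³:
- dining table+wardrobe: volume 2+8=10, value 15+33=48
- dining table+washer: volume 2+8=10, value 15+27=42
- dining table+sofa: volume 2+3=5, value 15+25=40
- mattress: volume 10, value 34
- wardrobe: volume 8, value 33
Best: $48.

$48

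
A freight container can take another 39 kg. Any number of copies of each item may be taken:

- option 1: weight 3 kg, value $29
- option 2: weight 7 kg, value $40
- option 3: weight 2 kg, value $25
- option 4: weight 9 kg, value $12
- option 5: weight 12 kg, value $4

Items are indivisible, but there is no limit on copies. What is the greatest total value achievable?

$479

Best value-per-unit is option 3 at 25/2; filling with it alone gives 19×25 = 475.
Optimal mix: 1×option 1 + 18×option 3 → weight 39, value 479.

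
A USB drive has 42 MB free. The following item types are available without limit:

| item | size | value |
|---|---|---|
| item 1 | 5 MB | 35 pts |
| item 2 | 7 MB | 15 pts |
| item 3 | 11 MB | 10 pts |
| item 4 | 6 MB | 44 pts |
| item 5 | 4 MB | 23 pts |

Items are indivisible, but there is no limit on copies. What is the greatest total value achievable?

308 pts

Best value-per-unit is item 4 at 44/6, and filling with it alone uses size 7×6=42. No mix of the others beats 7×44 = 308.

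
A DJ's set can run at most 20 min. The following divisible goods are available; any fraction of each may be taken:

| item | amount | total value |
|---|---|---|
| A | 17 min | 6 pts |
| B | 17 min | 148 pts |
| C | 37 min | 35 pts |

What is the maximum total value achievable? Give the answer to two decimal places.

150.84

Take in order of value per unit:
- B (148/17 per unit): all 17 → value 148, running total 148.00
- C (35/37 per unit): 3 of 37 → value 3×35/37 = 2.8378, running total 150.84
Total 150.84.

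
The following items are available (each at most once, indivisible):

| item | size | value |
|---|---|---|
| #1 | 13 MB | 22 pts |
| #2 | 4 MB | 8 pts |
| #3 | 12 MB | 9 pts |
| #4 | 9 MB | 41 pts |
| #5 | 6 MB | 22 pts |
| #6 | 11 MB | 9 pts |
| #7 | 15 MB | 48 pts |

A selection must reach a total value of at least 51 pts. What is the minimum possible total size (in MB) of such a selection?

Subsets with value ≥ 51, sorted by total size:
- #4+#5: size 15, value 63
- #2+#4+#5: size 19, value 71
Minimum size: 15 MB.

15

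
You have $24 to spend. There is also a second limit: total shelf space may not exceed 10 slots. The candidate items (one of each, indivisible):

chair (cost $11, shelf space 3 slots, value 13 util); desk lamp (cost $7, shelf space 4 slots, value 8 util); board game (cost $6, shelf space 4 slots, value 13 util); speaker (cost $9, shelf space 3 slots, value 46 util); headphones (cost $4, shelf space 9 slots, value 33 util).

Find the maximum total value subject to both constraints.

Feasible sets respecting both limits:
- chair+speaker: cost 20, shelf space 6, value 59
- board game+speaker: cost 15, shelf space 7, value 59
- desk lamp+speaker: cost 16, shelf space 7, value 54
Best: 59 util.

59 util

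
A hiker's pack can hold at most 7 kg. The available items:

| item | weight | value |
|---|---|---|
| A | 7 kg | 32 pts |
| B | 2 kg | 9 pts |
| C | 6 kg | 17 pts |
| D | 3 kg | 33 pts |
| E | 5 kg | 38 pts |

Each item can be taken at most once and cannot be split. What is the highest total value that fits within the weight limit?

47 pts

Check high-value combinations within 7 kg:
- B+E: weight 2+5=7, value 9+38=47
- B+D: weight 2+3=5, value 9+33=42
- E: weight 5, value 38
Best: 47 pts.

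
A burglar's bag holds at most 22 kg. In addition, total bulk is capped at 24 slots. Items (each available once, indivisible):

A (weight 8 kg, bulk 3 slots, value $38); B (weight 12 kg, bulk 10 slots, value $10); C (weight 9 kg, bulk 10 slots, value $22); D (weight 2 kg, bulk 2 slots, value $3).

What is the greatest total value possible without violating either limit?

Feasible sets respecting both limits:
- A+C+D: weight 19, bulk 15, value 63
- A+C: weight 17, bulk 13, value 60
- A+B+D: weight 22, bulk 15, value 51
Best: $63.

$63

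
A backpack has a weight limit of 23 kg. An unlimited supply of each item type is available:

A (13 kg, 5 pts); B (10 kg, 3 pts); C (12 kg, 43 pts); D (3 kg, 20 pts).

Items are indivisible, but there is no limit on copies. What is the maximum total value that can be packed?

Best value-per-unit is D at 20/3, and filling with it alone uses weight 7×3=21. No mix of the others beats 7×20 = 140.

140 pts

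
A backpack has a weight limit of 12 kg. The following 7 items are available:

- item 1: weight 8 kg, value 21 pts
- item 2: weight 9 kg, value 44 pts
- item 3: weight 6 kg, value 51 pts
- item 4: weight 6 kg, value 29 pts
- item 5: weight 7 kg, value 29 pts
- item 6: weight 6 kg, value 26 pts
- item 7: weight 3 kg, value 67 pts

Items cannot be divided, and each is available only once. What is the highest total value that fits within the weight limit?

118 pts

Check high-value combinations within 12 kg:
- item 3+item 7: weight 6+3=9, value 51+67=118
- item 2+item 7: weight 9+3=12, value 44+67=111
- item 4+item 7: weight 6+3=9, value 29+67=96
Best: 118 pts.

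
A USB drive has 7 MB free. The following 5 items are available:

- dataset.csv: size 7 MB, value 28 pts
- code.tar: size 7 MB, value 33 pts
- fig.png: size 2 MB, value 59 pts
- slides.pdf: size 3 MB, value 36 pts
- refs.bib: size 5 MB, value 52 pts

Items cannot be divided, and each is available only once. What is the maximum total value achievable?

Check high-value combinations within 7 MB:
- fig.png+refs.bib: size 2+5=7, value 59+52=111
- fig.png+slides.pdf: size 2+3=5, value 59+36=95
- fig.png: size 2, value 59
Best: 111 pts.

111 pts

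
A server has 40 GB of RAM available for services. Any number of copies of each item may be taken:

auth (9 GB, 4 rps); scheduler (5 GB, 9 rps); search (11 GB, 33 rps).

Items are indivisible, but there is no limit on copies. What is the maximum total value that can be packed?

108 rps

Best value-per-unit is search at 33/11; filling with it alone gives 3×33 = 99.
Optimal mix: 1×scheduler + 3×search → memory 38, value 108.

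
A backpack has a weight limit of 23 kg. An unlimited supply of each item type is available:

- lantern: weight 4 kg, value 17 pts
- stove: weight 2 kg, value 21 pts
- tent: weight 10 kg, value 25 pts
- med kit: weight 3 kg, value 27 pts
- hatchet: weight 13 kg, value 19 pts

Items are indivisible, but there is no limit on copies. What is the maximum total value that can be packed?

237 pts

Best value-per-unit is stove at 21/2; filling with it alone gives 11×21 = 231.
Optimal mix: 10×stove + 1×med kit → weight 23, value 237.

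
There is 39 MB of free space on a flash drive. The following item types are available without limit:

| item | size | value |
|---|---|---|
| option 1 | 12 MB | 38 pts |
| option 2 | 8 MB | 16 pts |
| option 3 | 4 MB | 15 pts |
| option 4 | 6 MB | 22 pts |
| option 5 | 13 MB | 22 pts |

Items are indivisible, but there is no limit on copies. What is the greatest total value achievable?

142 pts

Best value-per-unit is option 3 at 15/4; filling with it alone gives 9×15 = 135.
Optimal mix: 8×option 3 + 1×option 4 → size 38, value 142.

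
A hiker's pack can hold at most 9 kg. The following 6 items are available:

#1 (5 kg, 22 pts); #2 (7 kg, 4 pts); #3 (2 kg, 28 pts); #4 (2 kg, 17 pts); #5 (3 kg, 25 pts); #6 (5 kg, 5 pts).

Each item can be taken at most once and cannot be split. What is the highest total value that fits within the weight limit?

70 pts

Check high-value combinations within 9 kg:
- #3+#4+#5: weight 2+2+3=7, value 28+17+25=70
- #1+#3+#4: weight 5+2+2=9, value 22+28+17=67
- #3+#5: weight 2+3=5, value 28+25=53
- #1+#3: weight 5+2=7, value 22+28=50
Best: 70 pts.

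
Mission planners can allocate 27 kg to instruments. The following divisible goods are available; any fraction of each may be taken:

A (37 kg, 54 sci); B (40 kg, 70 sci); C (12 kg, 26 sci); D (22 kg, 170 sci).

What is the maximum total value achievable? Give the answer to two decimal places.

Take in order of value per unit:
- D (170/22 per unit): all 22 → value 170, running total 170.00
- C (26/12 per unit): 5 of 12 → value 5×26/12 = 10.8333, running total 180.83
Total 180.83.

180.83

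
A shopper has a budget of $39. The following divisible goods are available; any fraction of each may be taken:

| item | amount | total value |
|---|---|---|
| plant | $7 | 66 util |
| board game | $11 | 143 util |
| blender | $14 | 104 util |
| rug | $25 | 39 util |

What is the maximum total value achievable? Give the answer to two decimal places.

323.92

Take in order of value per unit:
- board game (143/11 per unit): all 11 → value 143, running total 143.00
- plant (66/7 per unit): all 7 → value 66, running total 209.00
- blender (104/14 per unit): all 14 → value 104, running total 313.00
- rug (39/25 per unit): 7 of 25 → value 7×39/25 = 10.9200, running total 323.92
Total 323.92.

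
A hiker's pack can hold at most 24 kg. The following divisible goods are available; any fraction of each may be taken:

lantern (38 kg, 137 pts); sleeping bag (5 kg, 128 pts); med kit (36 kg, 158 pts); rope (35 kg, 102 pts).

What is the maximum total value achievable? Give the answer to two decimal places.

211.39

Take in order of value per unit:
- sleeping bag (128/5 per unit): all 5 → value 128, running total 128.00
- med kit (158/36 per unit): 19 of 36 → value 19×158/36 = 83.3889, running total 211.39
Total 211.39.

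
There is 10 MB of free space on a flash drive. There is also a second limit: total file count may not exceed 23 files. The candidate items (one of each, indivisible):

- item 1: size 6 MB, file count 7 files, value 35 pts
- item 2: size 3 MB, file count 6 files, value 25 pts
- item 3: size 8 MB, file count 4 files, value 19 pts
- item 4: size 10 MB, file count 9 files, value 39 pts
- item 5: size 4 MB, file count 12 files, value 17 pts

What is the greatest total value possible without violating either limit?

60 pts

Feasible sets respecting both limits:
- item 1+item 2: size 9, file count 13, value 60
- item 1+item 5: size 10, file count 19, value 52
- item 2+item 5: size 7, file count 18, value 42
Best: 60 pts.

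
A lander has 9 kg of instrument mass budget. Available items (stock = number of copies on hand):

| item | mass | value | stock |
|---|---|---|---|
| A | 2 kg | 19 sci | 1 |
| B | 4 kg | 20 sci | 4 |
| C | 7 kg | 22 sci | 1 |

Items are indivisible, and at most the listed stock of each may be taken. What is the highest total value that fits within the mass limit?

Top feasible selections:
- 1×A + 1×C: mass 9, value 41
- 2×B: mass 8, value 40
- 1×A + 1×B: mass 6, value 39
Best: 41 sci.

41 sci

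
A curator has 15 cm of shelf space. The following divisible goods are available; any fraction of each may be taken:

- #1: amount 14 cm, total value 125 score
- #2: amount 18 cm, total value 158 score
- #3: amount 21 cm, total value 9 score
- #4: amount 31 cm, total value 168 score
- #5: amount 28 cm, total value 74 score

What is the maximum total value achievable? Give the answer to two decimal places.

Take in order of value per unit:
- #1 (125/14 per unit): all 14 → value 125, running total 125.00
- #2 (158/18 per unit): 1 of 18 → value 1×158/18 = 8.7778, running total 133.78
Total 133.78.

133.78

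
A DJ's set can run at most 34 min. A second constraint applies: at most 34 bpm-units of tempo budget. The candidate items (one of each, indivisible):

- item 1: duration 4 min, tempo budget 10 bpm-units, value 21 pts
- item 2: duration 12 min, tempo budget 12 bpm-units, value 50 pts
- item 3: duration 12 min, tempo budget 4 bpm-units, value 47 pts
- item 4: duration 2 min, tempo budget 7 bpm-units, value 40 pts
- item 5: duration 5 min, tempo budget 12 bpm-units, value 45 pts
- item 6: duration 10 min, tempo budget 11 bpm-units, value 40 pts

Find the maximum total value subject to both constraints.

Feasible sets respecting both limits:
- item 3+item 4+item 5+item 6: duration 29, tempo budget 34, value 172
- item 1+item 2+item 3+item 4: duration 30, tempo budget 33, value 158
- item 1+item 3+item 4+item 5: duration 23, tempo budget 33, value 153
Best: 172 pts.

172 pts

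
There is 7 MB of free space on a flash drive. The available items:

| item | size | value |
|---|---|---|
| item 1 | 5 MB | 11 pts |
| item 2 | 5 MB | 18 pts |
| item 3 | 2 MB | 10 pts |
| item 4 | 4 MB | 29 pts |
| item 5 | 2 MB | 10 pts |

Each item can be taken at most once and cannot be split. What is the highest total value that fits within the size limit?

Check high-value combinations within 7 MB:
- item 3+item 4: size 2+4=6, value 10+29=39
- item 4+item 5: size 4+2=6, value 29+10=39
- item 4: size 4, value 29
- item 2+item 3: size 5+2=7, value 18+10=28
- item 2+item 5: size 5+2=7, value 18+10=28
Best: 39 pts.

39 pts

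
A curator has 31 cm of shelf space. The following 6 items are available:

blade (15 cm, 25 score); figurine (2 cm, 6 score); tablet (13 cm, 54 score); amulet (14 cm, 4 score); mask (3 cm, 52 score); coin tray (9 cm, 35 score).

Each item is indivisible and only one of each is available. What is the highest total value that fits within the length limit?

147 score

Check high-value combinations within 31 cm:
- figurine+tablet+mask+coin tray: length 2+13+3+9=27, value 6+54+52+35=147
- tablet+mask+coin tray: length 13+3+9=25, value 54+52+35=141
- blade+tablet+mask: length 15+13+3=31, value 25+54+52=131
- blade+figurine+mask+coin tray: length 15+2+3+9=29, value 25+6+52+35=118
- figurine+tablet+mask: length 2+13+3=18, value 6+54+52=112
Best: 147 score.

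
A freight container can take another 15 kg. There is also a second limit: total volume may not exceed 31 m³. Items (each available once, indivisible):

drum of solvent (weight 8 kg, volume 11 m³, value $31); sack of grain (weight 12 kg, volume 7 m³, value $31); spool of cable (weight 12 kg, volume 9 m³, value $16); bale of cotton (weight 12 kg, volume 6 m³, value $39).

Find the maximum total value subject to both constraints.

$39

Feasible sets respecting both limits:
- bale of cotton: weight 12, volume 6, value 39
- drum of solvent: weight 8, volume 11, value 31
- sack of grain: weight 12, volume 7, value 31
- spool of cable: weight 12, volume 9, value 16
Best: $39.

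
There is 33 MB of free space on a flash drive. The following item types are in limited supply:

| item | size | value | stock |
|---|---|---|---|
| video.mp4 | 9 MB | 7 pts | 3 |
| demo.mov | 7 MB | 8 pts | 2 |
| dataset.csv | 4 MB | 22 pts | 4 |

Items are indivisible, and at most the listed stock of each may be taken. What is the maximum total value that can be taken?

Best selections within size 33 and stock limits:
- 2×demo.mov + 4×dataset.csv: size 30, value 104
- 1×video.mp4 + 1×demo.mov + 4×dataset.csv: size 32, value 103
- 1×demo.mov + 4×dataset.csv: size 23, value 96
- 1×video.mp4 + 4×dataset.csv: size 25, value 95
Best: 104 pts.

104 pts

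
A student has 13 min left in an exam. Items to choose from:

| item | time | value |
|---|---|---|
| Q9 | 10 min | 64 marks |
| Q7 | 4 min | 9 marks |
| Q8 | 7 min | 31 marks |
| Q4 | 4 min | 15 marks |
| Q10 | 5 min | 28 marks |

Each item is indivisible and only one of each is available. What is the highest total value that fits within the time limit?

64 marks

Check high-value combinations within 13 min:
- Q9: time 10, value 64
- Q8+Q10: time 7+5=12, value 31+28=59
- Q7+Q4+Q10: time 4+4+5=13, value 9+15+28=52
Best: 64 marks.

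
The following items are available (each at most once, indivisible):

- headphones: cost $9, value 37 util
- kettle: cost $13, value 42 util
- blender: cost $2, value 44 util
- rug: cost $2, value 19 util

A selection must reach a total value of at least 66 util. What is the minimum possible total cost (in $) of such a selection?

11

Subsets with value ≥ 66, sorted by total cost:
- headphones+blender: cost 11, value 81
- headphones+blender+rug: cost 13, value 100
Minimum cost: 11 $.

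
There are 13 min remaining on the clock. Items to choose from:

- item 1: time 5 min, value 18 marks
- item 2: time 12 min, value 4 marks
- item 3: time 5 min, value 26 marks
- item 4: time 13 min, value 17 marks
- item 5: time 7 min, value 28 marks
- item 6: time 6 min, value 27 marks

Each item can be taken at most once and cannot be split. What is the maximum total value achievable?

Check high-value combinations within 13 min:
- item 5+item 6: time 7+6=13, value 28+27=55
- item 3+item 5: time 5+7=12, value 26+28=54
- item 3+item 6: time 5+6=11, value 26+27=53
Best: 55 marks.

55 marks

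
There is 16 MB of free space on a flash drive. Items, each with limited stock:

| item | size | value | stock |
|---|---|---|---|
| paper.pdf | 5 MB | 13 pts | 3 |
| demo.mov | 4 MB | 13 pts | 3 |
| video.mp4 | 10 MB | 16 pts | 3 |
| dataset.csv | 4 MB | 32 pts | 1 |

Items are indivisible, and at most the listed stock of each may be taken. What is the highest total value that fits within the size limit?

Best selections within size 16 and stock limits:
- 3×demo.mov + 1×dataset.csv: size 16, value 71
- 2×demo.mov + 1×dataset.csv: size 12, value 58
- 1×paper.pdf + 1×demo.mov + 1×dataset.csv: size 13, value 58
Best: 71 pts.

71 pts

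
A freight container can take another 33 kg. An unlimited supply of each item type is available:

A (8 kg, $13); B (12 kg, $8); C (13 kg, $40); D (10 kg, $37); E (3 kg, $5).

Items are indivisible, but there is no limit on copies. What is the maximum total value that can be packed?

Best value-per-unit is D at 37/10; filling with it alone gives 3×37 = 111.
Optimal mix: 3×D + 1×E → weight 33, value 116.

$116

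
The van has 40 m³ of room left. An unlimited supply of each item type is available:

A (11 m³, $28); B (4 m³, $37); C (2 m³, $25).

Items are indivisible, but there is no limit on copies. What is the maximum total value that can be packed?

Best value-per-unit is C at 25/2, and filling with it alone uses volume 20×2=40. No mix of the others beats 20×25 = 500.

$500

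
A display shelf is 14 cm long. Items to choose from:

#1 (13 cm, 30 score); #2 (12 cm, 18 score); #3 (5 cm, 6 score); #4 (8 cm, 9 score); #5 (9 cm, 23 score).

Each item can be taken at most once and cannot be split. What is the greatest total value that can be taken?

30 score

This is a 0/1 knapsack; check combinations near the capacity.
- #1: length 13, value 30
- #3+#5: length 5+9=14, value 6+23=29
- #5: length 9, value 23
- #2: length 12, value 18
Best: 30 score.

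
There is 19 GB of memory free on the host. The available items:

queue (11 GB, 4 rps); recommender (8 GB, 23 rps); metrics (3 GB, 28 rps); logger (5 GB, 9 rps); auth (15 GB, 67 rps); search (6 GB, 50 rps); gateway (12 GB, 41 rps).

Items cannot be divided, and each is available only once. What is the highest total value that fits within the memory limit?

101 rps

This is a 0/1 knapsack; check combinations near the capacity.
- recommender+metrics+search: memory 8+3+6=17, value 23+28+50=101
- metrics+auth: memory 3+15=18, value 28+67=95
- search+gateway: memory 6+12=18, value 50+41=91
- metrics+logger+search: memory 3+5+6=14, value 28+9+50=87
Best: 101 rps.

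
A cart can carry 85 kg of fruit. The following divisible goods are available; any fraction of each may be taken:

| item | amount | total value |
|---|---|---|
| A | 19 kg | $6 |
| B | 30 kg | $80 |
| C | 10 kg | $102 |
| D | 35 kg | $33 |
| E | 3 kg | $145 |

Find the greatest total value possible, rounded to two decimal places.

Take in order of value per unit:
- E (145/3 per unit): all 3 → value 145, running total 145.00
- C (102/10 per unit): all 10 → value 102, running total 247.00
- B (80/30 per unit): all 30 → value 80, running total 327.00
- D (33/35 per unit): all 35 → value 33, running total 360.00
- A (6/19 per unit): 7 of 19 → value 7×6/19 = 2.2105, running total 362.21
Total 362.21.

362.21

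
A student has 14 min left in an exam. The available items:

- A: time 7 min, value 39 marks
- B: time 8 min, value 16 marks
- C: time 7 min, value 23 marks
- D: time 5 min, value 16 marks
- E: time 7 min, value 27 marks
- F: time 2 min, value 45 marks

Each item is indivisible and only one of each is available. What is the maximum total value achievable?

Check high-value combinations within 14 min:
- A+D+F: time 7+5+2=14, value 39+16+45=100
- D+E+F: time 5+7+2=14, value 16+27+45=88
- A+F: time 7+2=9, value 39+45=84
- C+D+F: time 7+5+2=14, value 23+16+45=84
- E+F: time 7+2=9, value 27+45=72
Best: 100 marks.

100 marks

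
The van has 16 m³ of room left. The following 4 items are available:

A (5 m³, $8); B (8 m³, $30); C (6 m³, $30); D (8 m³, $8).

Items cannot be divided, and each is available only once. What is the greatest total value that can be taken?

$60

Check high-value combinations within 16 m³:
- B+C: volume 8+6=14, value 30+30=60
- A+C: volume 5+6=11, value 8+30=38
- A+B: volume 5+8=13, value 8+30=38
- C+D: volume 6+8=14, value 30+8=38
Best: $60.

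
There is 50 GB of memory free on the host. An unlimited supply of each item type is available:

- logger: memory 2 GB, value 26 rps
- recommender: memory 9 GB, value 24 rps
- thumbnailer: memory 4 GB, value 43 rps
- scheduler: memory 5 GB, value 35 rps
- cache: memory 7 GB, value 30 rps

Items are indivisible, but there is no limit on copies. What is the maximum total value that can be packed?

650 rps

Best value-per-unit is logger at 26/2, and filling with it alone uses memory 25×2=50. No mix of the others beats 25×26 = 650.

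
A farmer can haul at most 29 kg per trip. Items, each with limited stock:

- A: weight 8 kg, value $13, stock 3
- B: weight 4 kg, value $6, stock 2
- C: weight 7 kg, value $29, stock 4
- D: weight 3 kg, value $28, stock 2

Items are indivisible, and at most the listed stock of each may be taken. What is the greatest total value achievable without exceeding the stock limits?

$143

Best selections within weight 29 and stock limits:
- 3×C + 2×D: weight 27, value 143
- 1×A + 2×C + 2×D: weight 28, value 127
- 2×B + 2×C + 2×D: weight 28, value 126
Best: $143.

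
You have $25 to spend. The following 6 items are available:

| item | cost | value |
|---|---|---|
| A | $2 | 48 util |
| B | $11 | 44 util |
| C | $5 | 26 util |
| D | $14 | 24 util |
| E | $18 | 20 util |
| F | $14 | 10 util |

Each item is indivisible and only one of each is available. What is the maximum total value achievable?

Check high-value combinations within $25:
- A+B+C: cost 2+11+5=18, value 48+44+26=118
- A+C+D: cost 2+5+14=21, value 48+26+24=98
- A+C+E: cost 2+5+18=25, value 48+26+20=94
Best: 118 util.

118 util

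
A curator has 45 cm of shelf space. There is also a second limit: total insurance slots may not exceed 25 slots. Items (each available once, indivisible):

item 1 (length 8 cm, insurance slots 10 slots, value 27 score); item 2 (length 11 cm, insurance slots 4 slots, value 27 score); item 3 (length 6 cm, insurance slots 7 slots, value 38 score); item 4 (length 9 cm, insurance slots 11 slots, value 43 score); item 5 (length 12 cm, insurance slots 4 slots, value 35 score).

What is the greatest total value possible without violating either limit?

127 score

Feasible sets respecting both limits:
- item 1+item 2+item 3+item 5: length 37, insurance slots 25, value 127
- item 3+item 4+item 5: length 27, insurance slots 22, value 116
- item 2+item 3+item 4: length 26, insurance slots 22, value 108
- item 1+item 4+item 5: length 29, insurance slots 25, value 105
Best: 127 score.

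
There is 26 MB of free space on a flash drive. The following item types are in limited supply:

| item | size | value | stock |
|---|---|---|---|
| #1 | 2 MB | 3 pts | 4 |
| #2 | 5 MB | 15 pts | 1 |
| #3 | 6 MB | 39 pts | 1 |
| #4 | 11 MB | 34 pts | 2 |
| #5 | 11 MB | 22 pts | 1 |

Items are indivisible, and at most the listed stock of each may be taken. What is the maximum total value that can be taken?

Best selections within size 26 and stock limits:
- 2×#1 + 1×#2 + 1×#3 + 1×#4: size 26, value 94
- 1×#1 + 1×#2 + 1×#3 + 1×#4: size 24, value 91
Best: 94 pts.

94 pts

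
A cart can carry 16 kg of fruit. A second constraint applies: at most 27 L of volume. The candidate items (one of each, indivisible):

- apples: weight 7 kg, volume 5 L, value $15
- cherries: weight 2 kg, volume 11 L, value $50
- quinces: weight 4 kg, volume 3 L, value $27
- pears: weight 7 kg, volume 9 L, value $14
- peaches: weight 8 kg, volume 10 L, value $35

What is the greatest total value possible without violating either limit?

$112

Feasible sets respecting both limits:
- cherries+quinces+peaches: weight 14, volume 24, value 112
- apples+cherries+quinces: weight 13, volume 19, value 92
- cherries+quinces+pears: weight 13, volume 23, value 91
- cherries+peaches: weight 10, volume 21, value 85
Best: $112.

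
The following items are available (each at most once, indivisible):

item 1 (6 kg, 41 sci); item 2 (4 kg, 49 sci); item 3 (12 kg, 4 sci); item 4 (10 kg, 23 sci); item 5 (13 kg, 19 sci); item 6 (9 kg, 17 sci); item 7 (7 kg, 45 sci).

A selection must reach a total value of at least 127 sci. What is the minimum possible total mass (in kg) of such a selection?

17

Subsets with value ≥ 127, sorted by total mass:
- item 1+item 2+item 7: mass 17, value 135
- item 1+item 2+item 6+item 7: mass 26, value 152
- item 1+item 2+item 4+item 7: mass 27, value 158
Minimum mass: 17 kg.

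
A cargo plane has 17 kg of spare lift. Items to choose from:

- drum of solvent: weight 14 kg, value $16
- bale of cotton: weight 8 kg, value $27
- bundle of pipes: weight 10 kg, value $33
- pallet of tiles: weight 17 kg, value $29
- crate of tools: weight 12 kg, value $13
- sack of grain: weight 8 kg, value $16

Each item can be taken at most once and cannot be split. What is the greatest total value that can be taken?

Check high-value combinations within 17 kg:
- bale of cotton+sack of grain: weight 8+8=16, value 27+16=43
- bundle of pipes: weight 10, value 33
- pallet of tiles: weight 17, value 29
- bale of cotton: weight 8, value 27
- sack of grain: weight 8, value 16
Best: $43.

$43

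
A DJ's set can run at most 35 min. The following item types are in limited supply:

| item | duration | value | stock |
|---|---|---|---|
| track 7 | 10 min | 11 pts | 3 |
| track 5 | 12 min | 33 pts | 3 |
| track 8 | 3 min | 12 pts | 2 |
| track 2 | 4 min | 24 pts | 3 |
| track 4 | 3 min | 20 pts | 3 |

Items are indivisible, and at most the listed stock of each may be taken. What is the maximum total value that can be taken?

Top feasible selections:
- 1×track 5 + 3×track 2 + 3×track 4: duration 33, value 165
- 1×track 5 + 2×track 8 + 2×track 2 + 3×track 4: duration 35, value 165
- 1×track 5 + 1×track 8 + 3×track 2 + 2×track 4: duration 33, value 157
- 2×track 8 + 3×track 2 + 3×track 4: duration 27, value 156
Best: 165 pts.

165 pts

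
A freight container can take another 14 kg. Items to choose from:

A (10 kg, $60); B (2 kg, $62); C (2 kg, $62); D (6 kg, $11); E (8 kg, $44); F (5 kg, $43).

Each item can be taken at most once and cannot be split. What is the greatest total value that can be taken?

This is a 0/1 knapsack; check combinations near the capacity.
- A+B+C: weight 10+2+2=14, value 60+62+62=184
- B+C+E: weight 2+2+8=12, value 62+62+44=168
- B+C+F: weight 2+2+5=9, value 62+62+43=167
Best: $184.

$184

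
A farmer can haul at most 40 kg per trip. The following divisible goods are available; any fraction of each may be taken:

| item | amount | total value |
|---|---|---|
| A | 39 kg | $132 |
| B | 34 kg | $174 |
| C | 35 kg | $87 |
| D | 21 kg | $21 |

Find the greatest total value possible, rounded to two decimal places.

Take in order of value per unit:
- B (174/34 per unit): all 34 → value 174, running total 174.00
- A (132/39 per unit): 6 of 39 → value 6×132/39 = 20.3077, running total 194.31
Total 194.31.

194.31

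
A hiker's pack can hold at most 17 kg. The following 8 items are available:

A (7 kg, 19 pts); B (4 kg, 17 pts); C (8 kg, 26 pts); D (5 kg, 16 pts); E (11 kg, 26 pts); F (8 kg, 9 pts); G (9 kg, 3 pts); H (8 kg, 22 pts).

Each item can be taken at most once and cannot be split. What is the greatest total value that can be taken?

59 pts

Check high-value combinations within 17 kg:
- B+C+D: weight 4+8+5=17, value 17+26+16=59
- B+D+H: weight 4+5+8=17, value 17+16+22=55
- A+B+D: weight 7+4+5=16, value 19+17+16=52
- C+H: weight 8+8=16, value 26+22=48
- A+C: weight 7+8=15, value 19+26=45
Best: 59 pts.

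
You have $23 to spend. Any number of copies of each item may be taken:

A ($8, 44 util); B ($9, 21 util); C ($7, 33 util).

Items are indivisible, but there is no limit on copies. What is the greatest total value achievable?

121 util

Best value-per-unit is A at 44/8; filling with it alone gives 2×44 = 88.
Optimal mix: 2×A + 1×C → cost 23, value 121.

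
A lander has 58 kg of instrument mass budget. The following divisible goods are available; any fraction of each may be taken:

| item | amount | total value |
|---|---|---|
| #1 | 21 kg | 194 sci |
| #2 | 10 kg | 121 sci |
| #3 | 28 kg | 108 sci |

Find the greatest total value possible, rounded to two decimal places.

Take in order of value per unit:
- #2 (121/10 per unit): all 10 → value 121, running total 121.00
- #1 (194/21 per unit): all 21 → value 194, running total 315.00
- #3 (108/28 per unit): 27 of 28 → value 27×108/28 = 104.1429, running total 419.14
Total 419.14.

419.14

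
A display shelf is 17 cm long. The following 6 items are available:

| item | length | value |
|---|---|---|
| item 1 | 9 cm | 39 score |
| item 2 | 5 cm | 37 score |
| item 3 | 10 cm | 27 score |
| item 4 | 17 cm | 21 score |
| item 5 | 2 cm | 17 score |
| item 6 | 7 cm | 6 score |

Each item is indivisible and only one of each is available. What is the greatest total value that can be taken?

93 score

This is a 0/1 knapsack; check combinations near the capacity.
- item 1+item 2+item 5: length 9+5+2=16, value 39+37+17=93
- item 2+item 3+item 5: length 5+10+2=17, value 37+27+17=81
- item 1+item 2: length 9+5=14, value 39+37=76
- item 2+item 3: length 5+10=15, value 37+27=64
Best: 93 score.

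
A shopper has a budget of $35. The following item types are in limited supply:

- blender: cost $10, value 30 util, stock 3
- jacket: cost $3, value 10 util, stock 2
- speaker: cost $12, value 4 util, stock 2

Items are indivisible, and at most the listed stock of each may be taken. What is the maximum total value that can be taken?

100 util

Top feasible selections:
- 3×blender + 1×jacket: cost 33, value 100
- 3×blender: cost 30, value 90
- 2×blender + 2×jacket: cost 26, value 80
- 2×blender + 1×jacket + 1×speaker: cost 35, value 74
Best: 100 util.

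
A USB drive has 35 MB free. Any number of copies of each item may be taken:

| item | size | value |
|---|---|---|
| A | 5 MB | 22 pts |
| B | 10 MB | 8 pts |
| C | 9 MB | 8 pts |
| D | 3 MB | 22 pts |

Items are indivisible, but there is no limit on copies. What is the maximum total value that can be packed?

242 pts

Best value-per-unit is D at 22/3; filling with it alone gives 11×22 = 242.
Optimal mix: 1×A + 10×D → size 35, value 242.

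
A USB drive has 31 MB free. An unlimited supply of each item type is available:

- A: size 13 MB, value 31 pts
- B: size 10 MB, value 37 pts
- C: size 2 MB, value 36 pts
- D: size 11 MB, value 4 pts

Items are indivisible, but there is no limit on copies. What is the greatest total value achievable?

540 pts

Best value-per-unit is C at 36/2, and filling with it alone uses size 15×2=30. No mix of the others beats 15×36 = 540.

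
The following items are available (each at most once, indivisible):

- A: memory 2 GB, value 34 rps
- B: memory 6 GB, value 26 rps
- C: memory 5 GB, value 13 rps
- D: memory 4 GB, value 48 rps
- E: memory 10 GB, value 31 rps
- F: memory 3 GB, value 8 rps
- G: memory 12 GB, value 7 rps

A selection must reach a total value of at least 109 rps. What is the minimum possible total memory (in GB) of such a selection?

Subsets with value ≥ 109, sorted by total memory:
- A+B+D+F: memory 15, value 116
- A+D+E: memory 16, value 113
Minimum memory: 15 GB.

15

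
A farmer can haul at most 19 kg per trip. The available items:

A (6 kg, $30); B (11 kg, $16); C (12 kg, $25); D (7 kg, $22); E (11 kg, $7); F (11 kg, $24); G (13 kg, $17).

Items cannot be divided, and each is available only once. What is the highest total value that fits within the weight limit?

Check high-value combinations within 19 kg:
- A+C: weight 6+12=18, value 30+25=55
- A+F: weight 6+11=17, value 30+24=54
- A+D: weight 6+7=13, value 30+22=52
- C+D: weight 12+7=19, value 25+22=47
Best: $55.

$55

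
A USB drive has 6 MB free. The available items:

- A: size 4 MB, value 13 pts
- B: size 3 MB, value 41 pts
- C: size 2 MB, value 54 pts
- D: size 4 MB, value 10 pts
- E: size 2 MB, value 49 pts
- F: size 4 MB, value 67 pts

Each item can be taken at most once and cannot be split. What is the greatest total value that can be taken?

121 pts

Check high-value combinations within 6 MB:
- C+F: size 2+4=6, value 54+67=121
- E+F: size 2+4=6, value 49+67=116
- C+E: size 2+2=4, value 54+49=103
Best: 121 pts.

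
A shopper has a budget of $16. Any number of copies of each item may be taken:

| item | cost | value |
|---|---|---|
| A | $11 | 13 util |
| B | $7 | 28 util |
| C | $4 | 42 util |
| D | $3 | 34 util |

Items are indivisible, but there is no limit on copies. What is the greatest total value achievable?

178 util

Best value-per-unit is D at 34/3; filling with it alone gives 5×34 = 170.
Optimal mix: 1×C + 4×D → cost 16, value 178.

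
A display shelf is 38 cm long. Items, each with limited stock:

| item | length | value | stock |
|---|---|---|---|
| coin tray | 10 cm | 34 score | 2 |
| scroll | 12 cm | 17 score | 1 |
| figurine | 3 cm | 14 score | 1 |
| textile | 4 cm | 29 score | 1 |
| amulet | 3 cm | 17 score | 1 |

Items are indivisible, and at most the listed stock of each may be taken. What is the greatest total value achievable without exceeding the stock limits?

128 score

Best selections within length 38 and stock limits:
- 2×coin tray + 1×figurine + 1×textile + 1×amulet: length 30, value 128
- 2×coin tray + 1×scroll + 1×figurine + 1×amulet: length 38, value 116
- 2×coin tray + 1×textile + 1×amulet: length 27, value 114
Best: 128 score.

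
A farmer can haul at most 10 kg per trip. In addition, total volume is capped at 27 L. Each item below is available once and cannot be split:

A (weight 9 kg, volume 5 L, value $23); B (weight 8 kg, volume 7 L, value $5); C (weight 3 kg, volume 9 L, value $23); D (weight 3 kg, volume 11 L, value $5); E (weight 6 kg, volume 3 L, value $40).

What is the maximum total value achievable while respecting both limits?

Feasible sets respecting both limits:
- C+E: weight 9, volume 12, value 63
- D+E: weight 9, volume 14, value 45
- E: weight 6, volume 3, value 40
Best: $63.

$63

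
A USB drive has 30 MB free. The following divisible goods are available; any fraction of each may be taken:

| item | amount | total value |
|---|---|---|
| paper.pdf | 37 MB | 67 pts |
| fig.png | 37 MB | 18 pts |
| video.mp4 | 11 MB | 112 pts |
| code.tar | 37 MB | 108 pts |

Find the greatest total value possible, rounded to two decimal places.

Take in order of value per unit:
- video.mp4 (112/11 per unit): all 11 → value 112, running total 112.00
- code.tar (108/37 per unit): 19 of 37 → value 19×108/37 = 55.4595, running total 167.46
Total 167.46.

167.46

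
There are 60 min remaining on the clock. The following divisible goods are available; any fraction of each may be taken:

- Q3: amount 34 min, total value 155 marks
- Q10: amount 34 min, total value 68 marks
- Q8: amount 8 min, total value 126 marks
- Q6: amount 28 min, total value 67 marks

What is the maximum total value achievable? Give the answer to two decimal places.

Take in order of value per unit:
- Q8 (126/8 per unit): all 8 → value 126, running total 126.00
- Q3 (155/34 per unit): all 34 → value 155, running total 281.00
- Q6 (67/28 per unit): 18 of 28 → value 18×67/28 = 43.0714, running total 324.07
Total 324.07.

324.07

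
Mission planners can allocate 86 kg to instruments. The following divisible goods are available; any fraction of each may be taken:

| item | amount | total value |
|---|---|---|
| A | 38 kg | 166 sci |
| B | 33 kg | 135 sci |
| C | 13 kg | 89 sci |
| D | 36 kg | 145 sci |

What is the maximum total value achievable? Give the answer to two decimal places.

398.06

Take in order of value per unit:
- C (89/13 per unit): all 13 → value 89, running total 89.00
- A (166/38 per unit): all 38 → value 166, running total 255.00
- B (135/33 per unit): all 33 → value 135, running total 390.00
- D (145/36 per unit): 2 of 36 → value 2×145/36 = 8.0556, running total 398.06
Total 398.06.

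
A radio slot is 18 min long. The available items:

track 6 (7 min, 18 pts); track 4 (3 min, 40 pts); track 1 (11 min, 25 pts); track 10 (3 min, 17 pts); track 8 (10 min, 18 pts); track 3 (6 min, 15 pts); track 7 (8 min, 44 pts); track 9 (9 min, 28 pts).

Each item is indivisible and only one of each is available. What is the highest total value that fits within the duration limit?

Check high-value combinations within 18 min:
- track 6+track 4+track 7: duration 7+3+8=18, value 18+40+44=102
- track 4+track 10+track 7: duration 3+3+8=14, value 40+17+44=101
- track 4+track 3+track 7: duration 3+6+8=17, value 40+15+44=99
Best: 102 pts.

102 pts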